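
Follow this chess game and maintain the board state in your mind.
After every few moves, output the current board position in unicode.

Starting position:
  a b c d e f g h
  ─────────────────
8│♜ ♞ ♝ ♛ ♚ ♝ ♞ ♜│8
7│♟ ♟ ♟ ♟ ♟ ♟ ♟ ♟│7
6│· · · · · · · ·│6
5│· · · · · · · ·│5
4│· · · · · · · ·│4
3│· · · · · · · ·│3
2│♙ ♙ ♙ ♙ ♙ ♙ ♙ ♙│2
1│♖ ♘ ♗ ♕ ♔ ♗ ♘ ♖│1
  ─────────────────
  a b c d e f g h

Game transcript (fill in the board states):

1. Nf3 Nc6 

  a b c d e f g h
  ─────────────────
8│♜ · ♝ ♛ ♚ ♝ ♞ ♜│8
7│♟ ♟ ♟ ♟ ♟ ♟ ♟ ♟│7
6│· · ♞ · · · · ·│6
5│· · · · · · · ·│5
4│· · · · · · · ·│4
3│· · · · · ♘ · ·│3
2│♙ ♙ ♙ ♙ ♙ ♙ ♙ ♙│2
1│♖ ♘ ♗ ♕ ♔ ♗ · ♖│1
  ─────────────────
  a b c d e f g h

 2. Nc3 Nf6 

  a b c d e f g h
  ─────────────────
8│♜ · ♝ ♛ ♚ ♝ · ♜│8
7│♟ ♟ ♟ ♟ ♟ ♟ ♟ ♟│7
6│· · ♞ · · ♞ · ·│6
5│· · · · · · · ·│5
4│· · · · · · · ·│4
3│· · ♘ · · ♘ · ·│3
2│♙ ♙ ♙ ♙ ♙ ♙ ♙ ♙│2
1│♖ · ♗ ♕ ♔ ♗ · ♖│1
  ─────────────────
  a b c d e f g h

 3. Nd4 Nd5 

  a b c d e f g h
  ─────────────────
8│♜ · ♝ ♛ ♚ ♝ · ♜│8
7│♟ ♟ ♟ ♟ ♟ ♟ ♟ ♟│7
6│· · ♞ · · · · ·│6
5│· · · ♞ · · · ·│5
4│· · · ♘ · · · ·│4
3│· · ♘ · · · · ·│3
2│♙ ♙ ♙ ♙ ♙ ♙ ♙ ♙│2
1│♖ · ♗ ♕ ♔ ♗ · ♖│1
  ─────────────────
  a b c d e f g h



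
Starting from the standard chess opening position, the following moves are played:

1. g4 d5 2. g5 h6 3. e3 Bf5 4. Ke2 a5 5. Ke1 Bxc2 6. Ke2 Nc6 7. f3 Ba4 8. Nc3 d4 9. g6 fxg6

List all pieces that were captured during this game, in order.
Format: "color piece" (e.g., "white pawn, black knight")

Tracking captures:
  Bxc2: captured white pawn
  fxg6: captured white pawn

white pawn, white pawn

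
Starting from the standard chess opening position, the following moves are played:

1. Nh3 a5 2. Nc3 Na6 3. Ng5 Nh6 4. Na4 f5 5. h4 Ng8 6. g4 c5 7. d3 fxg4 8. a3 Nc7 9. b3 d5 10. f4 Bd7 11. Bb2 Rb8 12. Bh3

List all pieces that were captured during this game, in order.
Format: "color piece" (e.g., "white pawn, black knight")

Tracking captures:
  fxg4: captured white pawn

white pawn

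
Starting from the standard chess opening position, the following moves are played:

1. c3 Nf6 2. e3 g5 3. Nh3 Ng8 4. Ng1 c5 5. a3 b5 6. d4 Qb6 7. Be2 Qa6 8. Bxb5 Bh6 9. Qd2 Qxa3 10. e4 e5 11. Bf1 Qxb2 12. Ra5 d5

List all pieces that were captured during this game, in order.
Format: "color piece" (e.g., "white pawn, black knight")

Tracking captures:
  Bxb5: captured black pawn
  Qxa3: captured white pawn
  Qxb2: captured white pawn

black pawn, white pawn, white pawn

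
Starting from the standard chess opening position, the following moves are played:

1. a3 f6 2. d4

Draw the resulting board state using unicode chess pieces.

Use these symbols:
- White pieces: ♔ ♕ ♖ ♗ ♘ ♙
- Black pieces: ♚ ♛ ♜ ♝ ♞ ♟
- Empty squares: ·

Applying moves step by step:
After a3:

♜ ♞ ♝ ♛ ♚ ♝ ♞ ♜
♟ ♟ ♟ ♟ ♟ ♟ ♟ ♟
· · · · · · · ·
· · · · · · · ·
· · · · · · · ·
♙ · · · · · · ·
· ♙ ♙ ♙ ♙ ♙ ♙ ♙
♖ ♘ ♗ ♕ ♔ ♗ ♘ ♖


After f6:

♜ ♞ ♝ ♛ ♚ ♝ ♞ ♜
♟ ♟ ♟ ♟ ♟ · ♟ ♟
· · · · · ♟ · ·
· · · · · · · ·
· · · · · · · ·
♙ · · · · · · ·
· ♙ ♙ ♙ ♙ ♙ ♙ ♙
♖ ♘ ♗ ♕ ♔ ♗ ♘ ♖


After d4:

♜ ♞ ♝ ♛ ♚ ♝ ♞ ♜
♟ ♟ ♟ ♟ ♟ · ♟ ♟
· · · · · ♟ · ·
· · · · · · · ·
· · · ♙ · · · ·
♙ · · · · · · ·
· ♙ ♙ · ♙ ♙ ♙ ♙
♖ ♘ ♗ ♕ ♔ ♗ ♘ ♖



  a b c d e f g h
  ─────────────────
8│♜ ♞ ♝ ♛ ♚ ♝ ♞ ♜│8
7│♟ ♟ ♟ ♟ ♟ · ♟ ♟│7
6│· · · · · ♟ · ·│6
5│· · · · · · · ·│5
4│· · · ♙ · · · ·│4
3│♙ · · · · · · ·│3
2│· ♙ ♙ · ♙ ♙ ♙ ♙│2
1│♖ ♘ ♗ ♕ ♔ ♗ ♘ ♖│1
  ─────────────────
  a b c d e f g h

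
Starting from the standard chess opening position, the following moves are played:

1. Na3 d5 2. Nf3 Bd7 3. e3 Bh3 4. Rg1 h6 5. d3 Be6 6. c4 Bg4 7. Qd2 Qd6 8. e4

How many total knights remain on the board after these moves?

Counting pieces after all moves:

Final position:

  a b c d e f g h
  ─────────────────
8│♜ ♞ · · ♚ ♝ ♞ ♜│8
7│♟ ♟ ♟ · ♟ ♟ ♟ ·│7
6│· · · ♛ · · · ♟│6
5│· · · ♟ · · · ·│5
4│· · ♙ · ♙ · ♝ ·│4
3│♘ · · ♙ · ♘ · ·│3
2│♙ ♙ · ♕ · ♙ ♙ ♙│2
1│♖ · ♗ · ♔ ♗ ♖ ·│1
  ─────────────────
  a b c d e f g h


4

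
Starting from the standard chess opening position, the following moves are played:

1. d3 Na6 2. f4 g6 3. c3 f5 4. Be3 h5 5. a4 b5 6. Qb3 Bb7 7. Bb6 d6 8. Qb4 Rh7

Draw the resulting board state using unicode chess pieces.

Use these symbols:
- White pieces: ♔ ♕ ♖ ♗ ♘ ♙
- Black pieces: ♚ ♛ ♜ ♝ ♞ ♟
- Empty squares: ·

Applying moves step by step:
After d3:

♜ ♞ ♝ ♛ ♚ ♝ ♞ ♜
♟ ♟ ♟ ♟ ♟ ♟ ♟ ♟
· · · · · · · ·
· · · · · · · ·
· · · · · · · ·
· · · ♙ · · · ·
♙ ♙ ♙ · ♙ ♙ ♙ ♙
♖ ♘ ♗ ♕ ♔ ♗ ♘ ♖


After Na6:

♜ · ♝ ♛ ♚ ♝ ♞ ♜
♟ ♟ ♟ ♟ ♟ ♟ ♟ ♟
♞ · · · · · · ·
· · · · · · · ·
· · · · · · · ·
· · · ♙ · · · ·
♙ ♙ ♙ · ♙ ♙ ♙ ♙
♖ ♘ ♗ ♕ ♔ ♗ ♘ ♖


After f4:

♜ · ♝ ♛ ♚ ♝ ♞ ♜
♟ ♟ ♟ ♟ ♟ ♟ ♟ ♟
♞ · · · · · · ·
· · · · · · · ·
· · · · · ♙ · ·
· · · ♙ · · · ·
♙ ♙ ♙ · ♙ · ♙ ♙
♖ ♘ ♗ ♕ ♔ ♗ ♘ ♖


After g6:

♜ · ♝ ♛ ♚ ♝ ♞ ♜
♟ ♟ ♟ ♟ ♟ ♟ · ♟
♞ · · · · · ♟ ·
· · · · · · · ·
· · · · · ♙ · ·
· · · ♙ · · · ·
♙ ♙ ♙ · ♙ · ♙ ♙
♖ ♘ ♗ ♕ ♔ ♗ ♘ ♖


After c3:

♜ · ♝ ♛ ♚ ♝ ♞ ♜
♟ ♟ ♟ ♟ ♟ ♟ · ♟
♞ · · · · · ♟ ·
· · · · · · · ·
· · · · · ♙ · ·
· · ♙ ♙ · · · ·
♙ ♙ · · ♙ · ♙ ♙
♖ ♘ ♗ ♕ ♔ ♗ ♘ ♖


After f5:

♜ · ♝ ♛ ♚ ♝ ♞ ♜
♟ ♟ ♟ ♟ ♟ · · ♟
♞ · · · · · ♟ ·
· · · · · ♟ · ·
· · · · · ♙ · ·
· · ♙ ♙ · · · ·
♙ ♙ · · ♙ · ♙ ♙
♖ ♘ ♗ ♕ ♔ ♗ ♘ ♖


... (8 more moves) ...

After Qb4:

♜ · · ♛ ♚ ♝ ♞ ♜
♟ ♝ ♟ · ♟ · · ·
♞ ♗ · ♟ · · ♟ ·
· ♟ · · · ♟ · ♟
♙ ♕ · · · ♙ · ·
· · ♙ ♙ · · · ·
· ♙ · · ♙ · ♙ ♙
♖ ♘ · · ♔ ♗ ♘ ♖


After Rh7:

♜ · · ♛ ♚ ♝ ♞ ·
♟ ♝ ♟ · ♟ · · ♜
♞ ♗ · ♟ · · ♟ ·
· ♟ · · · ♟ · ♟
♙ ♕ · · · ♙ · ·
· · ♙ ♙ · · · ·
· ♙ · · ♙ · ♙ ♙
♖ ♘ · · ♔ ♗ ♘ ♖



  a b c d e f g h
  ─────────────────
8│♜ · · ♛ ♚ ♝ ♞ ·│8
7│♟ ♝ ♟ · ♟ · · ♜│7
6│♞ ♗ · ♟ · · ♟ ·│6
5│· ♟ · · · ♟ · ♟│5
4│♙ ♕ · · · ♙ · ·│4
3│· · ♙ ♙ · · · ·│3
2│· ♙ · · ♙ · ♙ ♙│2
1│♖ ♘ · · ♔ ♗ ♘ ♖│1
  ─────────────────
  a b c d e f g h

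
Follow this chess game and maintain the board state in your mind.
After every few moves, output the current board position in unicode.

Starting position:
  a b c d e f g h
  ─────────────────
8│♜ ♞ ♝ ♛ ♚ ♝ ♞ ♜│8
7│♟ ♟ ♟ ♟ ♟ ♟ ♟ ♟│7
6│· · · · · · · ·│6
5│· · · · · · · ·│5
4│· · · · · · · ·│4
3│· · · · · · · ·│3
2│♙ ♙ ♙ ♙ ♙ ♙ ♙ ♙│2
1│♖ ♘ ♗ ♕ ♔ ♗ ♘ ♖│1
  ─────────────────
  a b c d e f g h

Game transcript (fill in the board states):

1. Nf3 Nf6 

  a b c d e f g h
  ─────────────────
8│♜ ♞ ♝ ♛ ♚ ♝ · ♜│8
7│♟ ♟ ♟ ♟ ♟ ♟ ♟ ♟│7
6│· · · · · ♞ · ·│6
5│· · · · · · · ·│5
4│· · · · · · · ·│4
3│· · · · · ♘ · ·│3
2│♙ ♙ ♙ ♙ ♙ ♙ ♙ ♙│2
1│♖ ♘ ♗ ♕ ♔ ♗ · ♖│1
  ─────────────────
  a b c d e f g h

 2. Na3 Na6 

  a b c d e f g h
  ─────────────────
8│♜ · ♝ ♛ ♚ ♝ · ♜│8
7│♟ ♟ ♟ ♟ ♟ ♟ ♟ ♟│7
6│♞ · · · · ♞ · ·│6
5│· · · · · · · ·│5
4│· · · · · · · ·│4
3│♘ · · · · ♘ · ·│3
2│♙ ♙ ♙ ♙ ♙ ♙ ♙ ♙│2
1│♖ · ♗ ♕ ♔ ♗ · ♖│1
  ─────────────────
  a b c d e f g h

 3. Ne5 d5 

  a b c d e f g h
  ─────────────────
8│♜ · ♝ ♛ ♚ ♝ · ♜│8
7│♟ ♟ ♟ · ♟ ♟ ♟ ♟│7
6│♞ · · · · ♞ · ·│6
5│· · · ♟ ♘ · · ·│5
4│· · · · · · · ·│4
3│♘ · · · · · · ·│3
2│♙ ♙ ♙ ♙ ♙ ♙ ♙ ♙│2
1│♖ · ♗ ♕ ♔ ♗ · ♖│1
  ─────────────────
  a b c d e f g h

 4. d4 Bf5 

  a b c d e f g h
  ─────────────────
8│♜ · · ♛ ♚ ♝ · ♜│8
7│♟ ♟ ♟ · ♟ ♟ ♟ ♟│7
6│♞ · · · · ♞ · ·│6
5│· · · ♟ ♘ ♝ · ·│5
4│· · · ♙ · · · ·│4
3│♘ · · · · · · ·│3
2│♙ ♙ ♙ · ♙ ♙ ♙ ♙│2
1│♖ · ♗ ♕ ♔ ♗ · ♖│1
  ─────────────────
  a b c d e f g h

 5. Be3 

  a b c d e f g h
  ─────────────────
8│♜ · · ♛ ♚ ♝ · ♜│8
7│♟ ♟ ♟ · ♟ ♟ ♟ ♟│7
6│♞ · · · · ♞ · ·│6
5│· · · ♟ ♘ ♝ · ·│5
4│· · · ♙ · · · ·│4
3│♘ · · · ♗ · · ·│3
2│♙ ♙ ♙ · ♙ ♙ ♙ ♙│2
1│♖ · · ♕ ♔ ♗ · ♖│1
  ─────────────────
  a b c d e f g h


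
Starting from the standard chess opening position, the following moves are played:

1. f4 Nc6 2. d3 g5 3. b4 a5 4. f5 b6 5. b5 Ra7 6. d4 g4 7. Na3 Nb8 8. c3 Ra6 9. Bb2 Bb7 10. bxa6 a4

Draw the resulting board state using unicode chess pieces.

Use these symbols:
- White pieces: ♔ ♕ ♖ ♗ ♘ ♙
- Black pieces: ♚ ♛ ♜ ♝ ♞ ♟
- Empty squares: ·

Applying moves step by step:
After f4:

♜ ♞ ♝ ♛ ♚ ♝ ♞ ♜
♟ ♟ ♟ ♟ ♟ ♟ ♟ ♟
· · · · · · · ·
· · · · · · · ·
· · · · · ♙ · ·
· · · · · · · ·
♙ ♙ ♙ ♙ ♙ · ♙ ♙
♖ ♘ ♗ ♕ ♔ ♗ ♘ ♖


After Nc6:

♜ · ♝ ♛ ♚ ♝ ♞ ♜
♟ ♟ ♟ ♟ ♟ ♟ ♟ ♟
· · ♞ · · · · ·
· · · · · · · ·
· · · · · ♙ · ·
· · · · · · · ·
♙ ♙ ♙ ♙ ♙ · ♙ ♙
♖ ♘ ♗ ♕ ♔ ♗ ♘ ♖


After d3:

♜ · ♝ ♛ ♚ ♝ ♞ ♜
♟ ♟ ♟ ♟ ♟ ♟ ♟ ♟
· · ♞ · · · · ·
· · · · · · · ·
· · · · · ♙ · ·
· · · ♙ · · · ·
♙ ♙ ♙ · ♙ · ♙ ♙
♖ ♘ ♗ ♕ ♔ ♗ ♘ ♖


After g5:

♜ · ♝ ♛ ♚ ♝ ♞ ♜
♟ ♟ ♟ ♟ ♟ ♟ · ♟
· · ♞ · · · · ·
· · · · · · ♟ ·
· · · · · ♙ · ·
· · · ♙ · · · ·
♙ ♙ ♙ · ♙ · ♙ ♙
♖ ♘ ♗ ♕ ♔ ♗ ♘ ♖


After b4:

♜ · ♝ ♛ ♚ ♝ ♞ ♜
♟ ♟ ♟ ♟ ♟ ♟ · ♟
· · ♞ · · · · ·
· · · · · · ♟ ·
· ♙ · · · ♙ · ·
· · · ♙ · · · ·
♙ · ♙ · ♙ · ♙ ♙
♖ ♘ ♗ ♕ ♔ ♗ ♘ ♖


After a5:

♜ · ♝ ♛ ♚ ♝ ♞ ♜
· ♟ ♟ ♟ ♟ ♟ · ♟
· · ♞ · · · · ·
♟ · · · · · ♟ ·
· ♙ · · · ♙ · ·
· · · ♙ · · · ·
♙ · ♙ · ♙ · ♙ ♙
♖ ♘ ♗ ♕ ♔ ♗ ♘ ♖


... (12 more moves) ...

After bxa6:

· ♞ · ♛ ♚ ♝ ♞ ♜
· ♝ ♟ ♟ ♟ ♟ · ♟
♙ ♟ · · · · · ·
♟ · · · · ♙ · ·
· · · ♙ · · ♟ ·
♘ · ♙ · · · · ·
♙ ♗ · · ♙ · ♙ ♙
♖ · · ♕ ♔ ♗ ♘ ♖


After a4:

· ♞ · ♛ ♚ ♝ ♞ ♜
· ♝ ♟ ♟ ♟ ♟ · ♟
♙ ♟ · · · · · ·
· · · · · ♙ · ·
♟ · · ♙ · · ♟ ·
♘ · ♙ · · · · ·
♙ ♗ · · ♙ · ♙ ♙
♖ · · ♕ ♔ ♗ ♘ ♖



  a b c d e f g h
  ─────────────────
8│· ♞ · ♛ ♚ ♝ ♞ ♜│8
7│· ♝ ♟ ♟ ♟ ♟ · ♟│7
6│♙ ♟ · · · · · ·│6
5│· · · · · ♙ · ·│5
4│♟ · · ♙ · · ♟ ·│4
3│♘ · ♙ · · · · ·│3
2│♙ ♗ · · ♙ · ♙ ♙│2
1│♖ · · ♕ ♔ ♗ ♘ ♖│1
  ─────────────────
  a b c d e f g h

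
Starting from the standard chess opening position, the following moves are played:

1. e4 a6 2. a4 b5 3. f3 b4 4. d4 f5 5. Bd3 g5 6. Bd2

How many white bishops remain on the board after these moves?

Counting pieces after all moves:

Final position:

  a b c d e f g h
  ─────────────────
8│♜ ♞ ♝ ♛ ♚ ♝ ♞ ♜│8
7│· · ♟ ♟ ♟ · · ♟│7
6│♟ · · · · · · ·│6
5│· · · · · ♟ ♟ ·│5
4│♙ ♟ · ♙ ♙ · · ·│4
3│· · · ♗ · ♙ · ·│3
2│· ♙ ♙ ♗ · · ♙ ♙│2
1│♖ ♘ · ♕ ♔ · ♘ ♖│1
  ─────────────────
  a b c d e f g h


2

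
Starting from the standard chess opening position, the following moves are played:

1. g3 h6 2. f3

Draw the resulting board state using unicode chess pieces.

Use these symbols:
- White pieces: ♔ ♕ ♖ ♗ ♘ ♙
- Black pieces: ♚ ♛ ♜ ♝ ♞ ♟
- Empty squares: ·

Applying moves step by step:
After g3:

♜ ♞ ♝ ♛ ♚ ♝ ♞ ♜
♟ ♟ ♟ ♟ ♟ ♟ ♟ ♟
· · · · · · · ·
· · · · · · · ·
· · · · · · · ·
· · · · · · ♙ ·
♙ ♙ ♙ ♙ ♙ ♙ · ♙
♖ ♘ ♗ ♕ ♔ ♗ ♘ ♖


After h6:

♜ ♞ ♝ ♛ ♚ ♝ ♞ ♜
♟ ♟ ♟ ♟ ♟ ♟ ♟ ·
· · · · · · · ♟
· · · · · · · ·
· · · · · · · ·
· · · · · · ♙ ·
♙ ♙ ♙ ♙ ♙ ♙ · ♙
♖ ♘ ♗ ♕ ♔ ♗ ♘ ♖


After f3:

♜ ♞ ♝ ♛ ♚ ♝ ♞ ♜
♟ ♟ ♟ ♟ ♟ ♟ ♟ ·
· · · · · · · ♟
· · · · · · · ·
· · · · · · · ·
· · · · · ♙ ♙ ·
♙ ♙ ♙ ♙ ♙ · · ♙
♖ ♘ ♗ ♕ ♔ ♗ ♘ ♖



  a b c d e f g h
  ─────────────────
8│♜ ♞ ♝ ♛ ♚ ♝ ♞ ♜│8
7│♟ ♟ ♟ ♟ ♟ ♟ ♟ ·│7
6│· · · · · · · ♟│6
5│· · · · · · · ·│5
4│· · · · · · · ·│4
3│· · · · · ♙ ♙ ·│3
2│♙ ♙ ♙ ♙ ♙ · · ♙│2
1│♖ ♘ ♗ ♕ ♔ ♗ ♘ ♖│1
  ─────────────────
  a b c d e f g h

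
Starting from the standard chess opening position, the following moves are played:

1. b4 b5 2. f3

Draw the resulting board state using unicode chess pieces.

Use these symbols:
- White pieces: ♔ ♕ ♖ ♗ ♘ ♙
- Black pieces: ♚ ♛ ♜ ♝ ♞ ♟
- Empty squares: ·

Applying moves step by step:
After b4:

♜ ♞ ♝ ♛ ♚ ♝ ♞ ♜
♟ ♟ ♟ ♟ ♟ ♟ ♟ ♟
· · · · · · · ·
· · · · · · · ·
· ♙ · · · · · ·
· · · · · · · ·
♙ · ♙ ♙ ♙ ♙ ♙ ♙
♖ ♘ ♗ ♕ ♔ ♗ ♘ ♖


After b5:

♜ ♞ ♝ ♛ ♚ ♝ ♞ ♜
♟ · ♟ ♟ ♟ ♟ ♟ ♟
· · · · · · · ·
· ♟ · · · · · ·
· ♙ · · · · · ·
· · · · · · · ·
♙ · ♙ ♙ ♙ ♙ ♙ ♙
♖ ♘ ♗ ♕ ♔ ♗ ♘ ♖


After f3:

♜ ♞ ♝ ♛ ♚ ♝ ♞ ♜
♟ · ♟ ♟ ♟ ♟ ♟ ♟
· · · · · · · ·
· ♟ · · · · · ·
· ♙ · · · · · ·
· · · · · ♙ · ·
♙ · ♙ ♙ ♙ · ♙ ♙
♖ ♘ ♗ ♕ ♔ ♗ ♘ ♖



  a b c d e f g h
  ─────────────────
8│♜ ♞ ♝ ♛ ♚ ♝ ♞ ♜│8
7│♟ · ♟ ♟ ♟ ♟ ♟ ♟│7
6│· · · · · · · ·│6
5│· ♟ · · · · · ·│5
4│· ♙ · · · · · ·│4
3│· · · · · ♙ · ·│3
2│♙ · ♙ ♙ ♙ · ♙ ♙│2
1│♖ ♘ ♗ ♕ ♔ ♗ ♘ ♖│1
  ─────────────────
  a b c d e f g h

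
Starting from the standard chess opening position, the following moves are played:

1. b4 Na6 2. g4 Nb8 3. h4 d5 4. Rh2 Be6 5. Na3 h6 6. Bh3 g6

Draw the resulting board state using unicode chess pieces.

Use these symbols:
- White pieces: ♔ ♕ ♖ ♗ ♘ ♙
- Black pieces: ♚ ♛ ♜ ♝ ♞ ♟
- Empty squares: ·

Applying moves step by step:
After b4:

♜ ♞ ♝ ♛ ♚ ♝ ♞ ♜
♟ ♟ ♟ ♟ ♟ ♟ ♟ ♟
· · · · · · · ·
· · · · · · · ·
· ♙ · · · · · ·
· · · · · · · ·
♙ · ♙ ♙ ♙ ♙ ♙ ♙
♖ ♘ ♗ ♕ ♔ ♗ ♘ ♖


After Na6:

♜ · ♝ ♛ ♚ ♝ ♞ ♜
♟ ♟ ♟ ♟ ♟ ♟ ♟ ♟
♞ · · · · · · ·
· · · · · · · ·
· ♙ · · · · · ·
· · · · · · · ·
♙ · ♙ ♙ ♙ ♙ ♙ ♙
♖ ♘ ♗ ♕ ♔ ♗ ♘ ♖


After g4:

♜ · ♝ ♛ ♚ ♝ ♞ ♜
♟ ♟ ♟ ♟ ♟ ♟ ♟ ♟
♞ · · · · · · ·
· · · · · · · ·
· ♙ · · · · ♙ ·
· · · · · · · ·
♙ · ♙ ♙ ♙ ♙ · ♙
♖ ♘ ♗ ♕ ♔ ♗ ♘ ♖


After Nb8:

♜ ♞ ♝ ♛ ♚ ♝ ♞ ♜
♟ ♟ ♟ ♟ ♟ ♟ ♟ ♟
· · · · · · · ·
· · · · · · · ·
· ♙ · · · · ♙ ·
· · · · · · · ·
♙ · ♙ ♙ ♙ ♙ · ♙
♖ ♘ ♗ ♕ ♔ ♗ ♘ ♖


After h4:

♜ ♞ ♝ ♛ ♚ ♝ ♞ ♜
♟ ♟ ♟ ♟ ♟ ♟ ♟ ♟
· · · · · · · ·
· · · · · · · ·
· ♙ · · · · ♙ ♙
· · · · · · · ·
♙ · ♙ ♙ ♙ ♙ · ·
♖ ♘ ♗ ♕ ♔ ♗ ♘ ♖


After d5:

♜ ♞ ♝ ♛ ♚ ♝ ♞ ♜
♟ ♟ ♟ · ♟ ♟ ♟ ♟
· · · · · · · ·
· · · ♟ · · · ·
· ♙ · · · · ♙ ♙
· · · · · · · ·
♙ · ♙ ♙ ♙ ♙ · ·
♖ ♘ ♗ ♕ ♔ ♗ ♘ ♖


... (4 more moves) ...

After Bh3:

♜ ♞ · ♛ ♚ ♝ ♞ ♜
♟ ♟ ♟ · ♟ ♟ ♟ ·
· · · · ♝ · · ♟
· · · ♟ · · · ·
· ♙ · · · · ♙ ♙
♘ · · · · · · ♗
♙ · ♙ ♙ ♙ ♙ · ♖
♖ · ♗ ♕ ♔ · ♘ ·


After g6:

♜ ♞ · ♛ ♚ ♝ ♞ ♜
♟ ♟ ♟ · ♟ ♟ · ·
· · · · ♝ · ♟ ♟
· · · ♟ · · · ·
· ♙ · · · · ♙ ♙
♘ · · · · · · ♗
♙ · ♙ ♙ ♙ ♙ · ♖
♖ · ♗ ♕ ♔ · ♘ ·



  a b c d e f g h
  ─────────────────
8│♜ ♞ · ♛ ♚ ♝ ♞ ♜│8
7│♟ ♟ ♟ · ♟ ♟ · ·│7
6│· · · · ♝ · ♟ ♟│6
5│· · · ♟ · · · ·│5
4│· ♙ · · · · ♙ ♙│4
3│♘ · · · · · · ♗│3
2│♙ · ♙ ♙ ♙ ♙ · ♖│2
1│♖ · ♗ ♕ ♔ · ♘ ·│1
  ─────────────────
  a b c d e f g h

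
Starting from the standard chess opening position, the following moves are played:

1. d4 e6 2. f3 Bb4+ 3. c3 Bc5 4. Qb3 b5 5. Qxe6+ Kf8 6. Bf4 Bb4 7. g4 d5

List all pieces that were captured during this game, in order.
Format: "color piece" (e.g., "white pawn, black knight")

Tracking captures:
  Qxe6+: captured black pawn

black pawn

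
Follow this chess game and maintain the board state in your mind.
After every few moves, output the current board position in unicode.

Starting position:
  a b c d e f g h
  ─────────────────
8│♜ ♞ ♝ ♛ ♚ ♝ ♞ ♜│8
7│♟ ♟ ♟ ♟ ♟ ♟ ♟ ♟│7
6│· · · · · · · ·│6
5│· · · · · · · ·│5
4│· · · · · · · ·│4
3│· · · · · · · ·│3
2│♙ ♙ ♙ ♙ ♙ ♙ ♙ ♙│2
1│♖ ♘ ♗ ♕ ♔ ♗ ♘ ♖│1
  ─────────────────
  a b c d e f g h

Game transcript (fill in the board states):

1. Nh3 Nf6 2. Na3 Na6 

  a b c d e f g h
  ─────────────────
8│♜ · ♝ ♛ ♚ ♝ · ♜│8
7│♟ ♟ ♟ ♟ ♟ ♟ ♟ ♟│7
6│♞ · · · · ♞ · ·│6
5│· · · · · · · ·│5
4│· · · · · · · ·│4
3│♘ · · · · · · ♘│3
2│♙ ♙ ♙ ♙ ♙ ♙ ♙ ♙│2
1│♖ · ♗ ♕ ♔ ♗ · ♖│1
  ─────────────────
  a b c d e f g h

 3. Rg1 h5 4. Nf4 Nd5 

  a b c d e f g h
  ─────────────────
8│♜ · ♝ ♛ ♚ ♝ · ♜│8
7│♟ ♟ ♟ ♟ ♟ ♟ ♟ ·│7
6│♞ · · · · · · ·│6
5│· · · ♞ · · · ♟│5
4│· · · · · ♘ · ·│4
3│♘ · · · · · · ·│3
2│♙ ♙ ♙ ♙ ♙ ♙ ♙ ♙│2
1│♖ · ♗ ♕ ♔ ♗ ♖ ·│1
  ─────────────────
  a b c d e f g h

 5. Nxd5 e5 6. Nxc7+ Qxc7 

  a b c d e f g h
  ─────────────────
8│♜ · ♝ · ♚ ♝ · ♜│8
7│♟ ♟ ♛ ♟ · ♟ ♟ ·│7
6│♞ · · · · · · ·│6
5│· · · · ♟ · · ♟│5
4│· · · · · · · ·│4
3│♘ · · · · · · ·│3
2│♙ ♙ ♙ ♙ ♙ ♙ ♙ ♙│2
1│♖ · ♗ ♕ ♔ ♗ ♖ ·│1
  ─────────────────
  a b c d e f g h

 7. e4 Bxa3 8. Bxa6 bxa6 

  a b c d e f g h
  ─────────────────
8│♜ · ♝ · ♚ · · ♜│8
7│♟ · ♛ ♟ · ♟ ♟ ·│7
6│♟ · · · · · · ·│6
5│· · · · ♟ · · ♟│5
4│· · · · ♙ · · ·│4
3│♝ · · · · · · ·│3
2│♙ ♙ ♙ ♙ · ♙ ♙ ♙│2
1│♖ · ♗ ♕ ♔ · ♖ ·│1
  ─────────────────
  a b c d e f g h

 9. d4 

  a b c d e f g h
  ─────────────────
8│♜ · ♝ · ♚ · · ♜│8
7│♟ · ♛ ♟ · ♟ ♟ ·│7
6│♟ · · · · · · ·│6
5│· · · · ♟ · · ♟│5
4│· · · ♙ ♙ · · ·│4
3│♝ · · · · · · ·│3
2│♙ ♙ ♙ · · ♙ ♙ ♙│2
1│♖ · ♗ ♕ ♔ · ♖ ·│1
  ─────────────────
  a b c d e f g h


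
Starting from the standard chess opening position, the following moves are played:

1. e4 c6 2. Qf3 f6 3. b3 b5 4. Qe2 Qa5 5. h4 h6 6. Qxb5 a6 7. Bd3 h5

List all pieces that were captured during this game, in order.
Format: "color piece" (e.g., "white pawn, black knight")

Tracking captures:
  Qxb5: captured black pawn

black pawn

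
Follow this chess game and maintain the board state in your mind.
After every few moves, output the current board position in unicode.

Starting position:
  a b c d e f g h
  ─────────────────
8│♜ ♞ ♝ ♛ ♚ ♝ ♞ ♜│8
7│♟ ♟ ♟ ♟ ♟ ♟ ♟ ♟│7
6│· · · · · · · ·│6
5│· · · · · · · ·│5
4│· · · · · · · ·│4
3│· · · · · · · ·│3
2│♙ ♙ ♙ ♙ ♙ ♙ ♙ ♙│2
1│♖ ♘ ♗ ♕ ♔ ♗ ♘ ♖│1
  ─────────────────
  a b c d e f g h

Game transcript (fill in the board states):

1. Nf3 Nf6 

  a b c d e f g h
  ─────────────────
8│♜ ♞ ♝ ♛ ♚ ♝ · ♜│8
7│♟ ♟ ♟ ♟ ♟ ♟ ♟ ♟│7
6│· · · · · ♞ · ·│6
5│· · · · · · · ·│5
4│· · · · · · · ·│4
3│· · · · · ♘ · ·│3
2│♙ ♙ ♙ ♙ ♙ ♙ ♙ ♙│2
1│♖ ♘ ♗ ♕ ♔ ♗ · ♖│1
  ─────────────────
  a b c d e f g h

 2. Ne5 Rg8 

  a b c d e f g h
  ─────────────────
8│♜ ♞ ♝ ♛ ♚ ♝ ♜ ·│8
7│♟ ♟ ♟ ♟ ♟ ♟ ♟ ♟│7
6│· · · · · ♞ · ·│6
5│· · · · ♘ · · ·│5
4│· · · · · · · ·│4
3│· · · · · · · ·│3
2│♙ ♙ ♙ ♙ ♙ ♙ ♙ ♙│2
1│♖ ♘ ♗ ♕ ♔ ♗ · ♖│1
  ─────────────────
  a b c d e f g h

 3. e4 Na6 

  a b c d e f g h
  ─────────────────
8│♜ · ♝ ♛ ♚ ♝ ♜ ·│8
7│♟ ♟ ♟ ♟ ♟ ♟ ♟ ♟│7
6│♞ · · · · ♞ · ·│6
5│· · · · ♘ · · ·│5
4│· · · · ♙ · · ·│4
3│· · · · · · · ·│3
2│♙ ♙ ♙ ♙ · ♙ ♙ ♙│2
1│♖ ♘ ♗ ♕ ♔ ♗ · ♖│1
  ─────────────────
  a b c d e f g h

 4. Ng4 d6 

  a b c d e f g h
  ─────────────────
8│♜ · ♝ ♛ ♚ ♝ ♜ ·│8
7│♟ ♟ ♟ · ♟ ♟ ♟ ♟│7
6│♞ · · ♟ · ♞ · ·│6
5│· · · · · · · ·│5
4│· · · · ♙ · ♘ ·│4
3│· · · · · · · ·│3
2│♙ ♙ ♙ ♙ · ♙ ♙ ♙│2
1│♖ ♘ ♗ ♕ ♔ ♗ · ♖│1
  ─────────────────
  a b c d e f g h

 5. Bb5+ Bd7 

  a b c d e f g h
  ─────────────────
8│♜ · · ♛ ♚ ♝ ♜ ·│8
7│♟ ♟ ♟ ♝ ♟ ♟ ♟ ♟│7
6│♞ · · ♟ · ♞ · ·│6
5│· ♗ · · · · · ·│5
4│· · · · ♙ · ♘ ·│4
3│· · · · · · · ·│3
2│♙ ♙ ♙ ♙ · ♙ ♙ ♙│2
1│♖ ♘ ♗ ♕ ♔ · · ♖│1
  ─────────────────
  a b c d e f g h



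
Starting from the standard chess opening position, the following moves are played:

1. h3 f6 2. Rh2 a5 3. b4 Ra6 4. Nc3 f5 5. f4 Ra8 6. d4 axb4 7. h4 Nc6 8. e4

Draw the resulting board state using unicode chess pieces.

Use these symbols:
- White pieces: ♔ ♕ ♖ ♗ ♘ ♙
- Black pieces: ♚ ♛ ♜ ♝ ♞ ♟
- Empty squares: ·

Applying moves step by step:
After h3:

♜ ♞ ♝ ♛ ♚ ♝ ♞ ♜
♟ ♟ ♟ ♟ ♟ ♟ ♟ ♟
· · · · · · · ·
· · · · · · · ·
· · · · · · · ·
· · · · · · · ♙
♙ ♙ ♙ ♙ ♙ ♙ ♙ ·
♖ ♘ ♗ ♕ ♔ ♗ ♘ ♖


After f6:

♜ ♞ ♝ ♛ ♚ ♝ ♞ ♜
♟ ♟ ♟ ♟ ♟ · ♟ ♟
· · · · · ♟ · ·
· · · · · · · ·
· · · · · · · ·
· · · · · · · ♙
♙ ♙ ♙ ♙ ♙ ♙ ♙ ·
♖ ♘ ♗ ♕ ♔ ♗ ♘ ♖


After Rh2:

♜ ♞ ♝ ♛ ♚ ♝ ♞ ♜
♟ ♟ ♟ ♟ ♟ · ♟ ♟
· · · · · ♟ · ·
· · · · · · · ·
· · · · · · · ·
· · · · · · · ♙
♙ ♙ ♙ ♙ ♙ ♙ ♙ ♖
♖ ♘ ♗ ♕ ♔ ♗ ♘ ·


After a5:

♜ ♞ ♝ ♛ ♚ ♝ ♞ ♜
· ♟ ♟ ♟ ♟ · ♟ ♟
· · · · · ♟ · ·
♟ · · · · · · ·
· · · · · · · ·
· · · · · · · ♙
♙ ♙ ♙ ♙ ♙ ♙ ♙ ♖
♖ ♘ ♗ ♕ ♔ ♗ ♘ ·


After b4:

♜ ♞ ♝ ♛ ♚ ♝ ♞ ♜
· ♟ ♟ ♟ ♟ · ♟ ♟
· · · · · ♟ · ·
♟ · · · · · · ·
· ♙ · · · · · ·
· · · · · · · ♙
♙ · ♙ ♙ ♙ ♙ ♙ ♖
♖ ♘ ♗ ♕ ♔ ♗ ♘ ·


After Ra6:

· ♞ ♝ ♛ ♚ ♝ ♞ ♜
· ♟ ♟ ♟ ♟ · ♟ ♟
♜ · · · · ♟ · ·
♟ · · · · · · ·
· ♙ · · · · · ·
· · · · · · · ♙
♙ · ♙ ♙ ♙ ♙ ♙ ♖
♖ ♘ ♗ ♕ ♔ ♗ ♘ ·


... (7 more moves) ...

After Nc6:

♜ · ♝ ♛ ♚ ♝ ♞ ♜
· ♟ ♟ ♟ ♟ · ♟ ♟
· · ♞ · · · · ·
· · · · · ♟ · ·
· ♟ · ♙ · ♙ · ♙
· · ♘ · · · · ·
♙ · ♙ · ♙ · ♙ ♖
♖ · ♗ ♕ ♔ ♗ ♘ ·


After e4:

♜ · ♝ ♛ ♚ ♝ ♞ ♜
· ♟ ♟ ♟ ♟ · ♟ ♟
· · ♞ · · · · ·
· · · · · ♟ · ·
· ♟ · ♙ ♙ ♙ · ♙
· · ♘ · · · · ·
♙ · ♙ · · · ♙ ♖
♖ · ♗ ♕ ♔ ♗ ♘ ·



  a b c d e f g h
  ─────────────────
8│♜ · ♝ ♛ ♚ ♝ ♞ ♜│8
7│· ♟ ♟ ♟ ♟ · ♟ ♟│7
6│· · ♞ · · · · ·│6
5│· · · · · ♟ · ·│5
4│· ♟ · ♙ ♙ ♙ · ♙│4
3│· · ♘ · · · · ·│3
2│♙ · ♙ · · · ♙ ♖│2
1│♖ · ♗ ♕ ♔ ♗ ♘ ·│1
  ─────────────────
  a b c d e f g h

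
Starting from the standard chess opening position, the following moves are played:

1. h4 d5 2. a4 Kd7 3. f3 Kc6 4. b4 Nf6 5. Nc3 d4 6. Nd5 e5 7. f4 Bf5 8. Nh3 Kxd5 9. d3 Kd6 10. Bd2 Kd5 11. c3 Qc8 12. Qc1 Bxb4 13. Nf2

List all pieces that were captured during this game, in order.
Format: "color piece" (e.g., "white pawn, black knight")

Tracking captures:
  Kxd5: captured white knight
  Bxb4: captured white pawn

white knight, white pawn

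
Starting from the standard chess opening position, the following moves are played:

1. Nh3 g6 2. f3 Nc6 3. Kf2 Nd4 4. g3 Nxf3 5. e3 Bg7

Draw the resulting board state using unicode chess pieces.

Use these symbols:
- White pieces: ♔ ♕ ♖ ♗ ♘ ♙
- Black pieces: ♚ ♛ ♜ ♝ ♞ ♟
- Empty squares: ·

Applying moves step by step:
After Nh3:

♜ ♞ ♝ ♛ ♚ ♝ ♞ ♜
♟ ♟ ♟ ♟ ♟ ♟ ♟ ♟
· · · · · · · ·
· · · · · · · ·
· · · · · · · ·
· · · · · · · ♘
♙ ♙ ♙ ♙ ♙ ♙ ♙ ♙
♖ ♘ ♗ ♕ ♔ ♗ · ♖


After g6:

♜ ♞ ♝ ♛ ♚ ♝ ♞ ♜
♟ ♟ ♟ ♟ ♟ ♟ · ♟
· · · · · · ♟ ·
· · · · · · · ·
· · · · · · · ·
· · · · · · · ♘
♙ ♙ ♙ ♙ ♙ ♙ ♙ ♙
♖ ♘ ♗ ♕ ♔ ♗ · ♖


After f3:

♜ ♞ ♝ ♛ ♚ ♝ ♞ ♜
♟ ♟ ♟ ♟ ♟ ♟ · ♟
· · · · · · ♟ ·
· · · · · · · ·
· · · · · · · ·
· · · · · ♙ · ♘
♙ ♙ ♙ ♙ ♙ · ♙ ♙
♖ ♘ ♗ ♕ ♔ ♗ · ♖


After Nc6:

♜ · ♝ ♛ ♚ ♝ ♞ ♜
♟ ♟ ♟ ♟ ♟ ♟ · ♟
· · ♞ · · · ♟ ·
· · · · · · · ·
· · · · · · · ·
· · · · · ♙ · ♘
♙ ♙ ♙ ♙ ♙ · ♙ ♙
♖ ♘ ♗ ♕ ♔ ♗ · ♖


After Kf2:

♜ · ♝ ♛ ♚ ♝ ♞ ♜
♟ ♟ ♟ ♟ ♟ ♟ · ♟
· · ♞ · · · ♟ ·
· · · · · · · ·
· · · · · · · ·
· · · · · ♙ · ♘
♙ ♙ ♙ ♙ ♙ ♔ ♙ ♙
♖ ♘ ♗ ♕ · ♗ · ♖


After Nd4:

♜ · ♝ ♛ ♚ ♝ ♞ ♜
♟ ♟ ♟ ♟ ♟ ♟ · ♟
· · · · · · ♟ ·
· · · · · · · ·
· · · ♞ · · · ·
· · · · · ♙ · ♘
♙ ♙ ♙ ♙ ♙ ♔ ♙ ♙
♖ ♘ ♗ ♕ · ♗ · ♖


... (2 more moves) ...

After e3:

♜ · ♝ ♛ ♚ ♝ ♞ ♜
♟ ♟ ♟ ♟ ♟ ♟ · ♟
· · · · · · ♟ ·
· · · · · · · ·
· · · · · · · ·
· · · · ♙ ♞ ♙ ♘
♙ ♙ ♙ ♙ · ♔ · ♙
♖ ♘ ♗ ♕ · ♗ · ♖


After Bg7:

♜ · ♝ ♛ ♚ · ♞ ♜
♟ ♟ ♟ ♟ ♟ ♟ ♝ ♟
· · · · · · ♟ ·
· · · · · · · ·
· · · · · · · ·
· · · · ♙ ♞ ♙ ♘
♙ ♙ ♙ ♙ · ♔ · ♙
♖ ♘ ♗ ♕ · ♗ · ♖



  a b c d e f g h
  ─────────────────
8│♜ · ♝ ♛ ♚ · ♞ ♜│8
7│♟ ♟ ♟ ♟ ♟ ♟ ♝ ♟│7
6│· · · · · · ♟ ·│6
5│· · · · · · · ·│5
4│· · · · · · · ·│4
3│· · · · ♙ ♞ ♙ ♘│3
2│♙ ♙ ♙ ♙ · ♔ · ♙│2
1│♖ ♘ ♗ ♕ · ♗ · ♖│1
  ─────────────────
  a b c d e f g h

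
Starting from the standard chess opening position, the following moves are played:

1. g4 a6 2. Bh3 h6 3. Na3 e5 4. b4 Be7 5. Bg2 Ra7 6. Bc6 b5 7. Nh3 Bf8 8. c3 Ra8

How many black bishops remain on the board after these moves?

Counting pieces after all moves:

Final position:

  a b c d e f g h
  ─────────────────
8│♜ ♞ ♝ ♛ ♚ ♝ ♞ ♜│8
7│· · ♟ ♟ · ♟ ♟ ·│7
6│♟ · ♗ · · · · ♟│6
5│· ♟ · · ♟ · · ·│5
4│· ♙ · · · · ♙ ·│4
3│♘ · ♙ · · · · ♘│3
2│♙ · · ♙ ♙ ♙ · ♙│2
1│♖ · ♗ ♕ ♔ · · ♖│1
  ─────────────────
  a b c d e f g h


2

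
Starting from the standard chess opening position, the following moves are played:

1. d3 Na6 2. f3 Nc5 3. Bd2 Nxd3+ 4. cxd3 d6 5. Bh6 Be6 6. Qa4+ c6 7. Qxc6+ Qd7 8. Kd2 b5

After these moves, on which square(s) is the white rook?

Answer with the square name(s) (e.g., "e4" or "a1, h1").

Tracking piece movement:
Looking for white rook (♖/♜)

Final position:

  a b c d e f g h
  ─────────────────
8│♜ · · · ♚ ♝ ♞ ♜│8
7│♟ · · ♛ ♟ ♟ ♟ ♟│7
6│· · ♕ ♟ ♝ · · ♗│6
5│· ♟ · · · · · ·│5
4│· · · · · · · ·│4
3│· · · ♙ · ♙ · ·│3
2│♙ ♙ · ♔ ♙ · ♙ ♙│2
1│♖ ♘ · · · ♗ ♘ ♖│1
  ─────────────────
  a b c d e f g h


a1, h1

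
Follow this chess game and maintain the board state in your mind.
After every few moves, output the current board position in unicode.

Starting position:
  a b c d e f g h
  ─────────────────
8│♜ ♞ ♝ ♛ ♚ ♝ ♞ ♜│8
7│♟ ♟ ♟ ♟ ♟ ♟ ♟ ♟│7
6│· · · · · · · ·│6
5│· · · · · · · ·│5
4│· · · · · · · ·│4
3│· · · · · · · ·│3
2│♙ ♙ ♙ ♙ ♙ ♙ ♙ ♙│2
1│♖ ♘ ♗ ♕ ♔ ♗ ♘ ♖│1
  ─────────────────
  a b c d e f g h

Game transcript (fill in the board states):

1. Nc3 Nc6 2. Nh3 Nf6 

  a b c d e f g h
  ─────────────────
8│♜ · ♝ ♛ ♚ ♝ · ♜│8
7│♟ ♟ ♟ ♟ ♟ ♟ ♟ ♟│7
6│· · ♞ · · ♞ · ·│6
5│· · · · · · · ·│5
4│· · · · · · · ·│4
3│· · ♘ · · · · ♘│3
2│♙ ♙ ♙ ♙ ♙ ♙ ♙ ♙│2
1│♖ · ♗ ♕ ♔ ♗ · ♖│1
  ─────────────────
  a b c d e f g h

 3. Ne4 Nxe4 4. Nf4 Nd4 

  a b c d e f g h
  ─────────────────
8│♜ · ♝ ♛ ♚ ♝ · ♜│8
7│♟ ♟ ♟ ♟ ♟ ♟ ♟ ♟│7
6│· · · · · · · ·│6
5│· · · · · · · ·│5
4│· · · ♞ ♞ ♘ · ·│4
3│· · · · · · · ·│3
2│♙ ♙ ♙ ♙ ♙ ♙ ♙ ♙│2
1│♖ · ♗ ♕ ♔ ♗ · ♖│1
  ─────────────────
  a b c d e f g h

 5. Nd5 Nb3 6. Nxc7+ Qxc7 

  a b c d e f g h
  ─────────────────
8│♜ · ♝ · ♚ ♝ · ♜│8
7│♟ ♟ ♛ ♟ ♟ ♟ ♟ ♟│7
6│· · · · · · · ·│6
5│· · · · · · · ·│5
4│· · · · ♞ · · ·│4
3│· ♞ · · · · · ·│3
2│♙ ♙ ♙ ♙ ♙ ♙ ♙ ♙│2
1│♖ · ♗ ♕ ♔ ♗ · ♖│1
  ─────────────────
  a b c d e f g h

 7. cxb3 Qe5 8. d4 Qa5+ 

  a b c d e f g h
  ─────────────────
8│♜ · ♝ · ♚ ♝ · ♜│8
7│♟ ♟ · ♟ ♟ ♟ ♟ ♟│7
6│· · · · · · · ·│6
5│♛ · · · · · · ·│5
4│· · · ♙ ♞ · · ·│4
3│· ♙ · · · · · ·│3
2│♙ ♙ · · ♙ ♙ ♙ ♙│2
1│♖ · ♗ ♕ ♔ ♗ · ♖│1
  ─────────────────
  a b c d e f g h



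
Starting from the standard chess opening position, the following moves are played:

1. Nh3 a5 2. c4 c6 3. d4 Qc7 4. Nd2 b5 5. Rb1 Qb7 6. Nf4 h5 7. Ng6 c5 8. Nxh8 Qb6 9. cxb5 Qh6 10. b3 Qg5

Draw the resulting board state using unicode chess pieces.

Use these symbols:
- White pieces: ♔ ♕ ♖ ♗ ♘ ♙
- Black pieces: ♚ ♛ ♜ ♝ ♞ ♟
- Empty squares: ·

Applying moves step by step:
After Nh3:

♜ ♞ ♝ ♛ ♚ ♝ ♞ ♜
♟ ♟ ♟ ♟ ♟ ♟ ♟ ♟
· · · · · · · ·
· · · · · · · ·
· · · · · · · ·
· · · · · · · ♘
♙ ♙ ♙ ♙ ♙ ♙ ♙ ♙
♖ ♘ ♗ ♕ ♔ ♗ · ♖


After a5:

♜ ♞ ♝ ♛ ♚ ♝ ♞ ♜
· ♟ ♟ ♟ ♟ ♟ ♟ ♟
· · · · · · · ·
♟ · · · · · · ·
· · · · · · · ·
· · · · · · · ♘
♙ ♙ ♙ ♙ ♙ ♙ ♙ ♙
♖ ♘ ♗ ♕ ♔ ♗ · ♖


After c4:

♜ ♞ ♝ ♛ ♚ ♝ ♞ ♜
· ♟ ♟ ♟ ♟ ♟ ♟ ♟
· · · · · · · ·
♟ · · · · · · ·
· · ♙ · · · · ·
· · · · · · · ♘
♙ ♙ · ♙ ♙ ♙ ♙ ♙
♖ ♘ ♗ ♕ ♔ ♗ · ♖


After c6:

♜ ♞ ♝ ♛ ♚ ♝ ♞ ♜
· ♟ · ♟ ♟ ♟ ♟ ♟
· · ♟ · · · · ·
♟ · · · · · · ·
· · ♙ · · · · ·
· · · · · · · ♘
♙ ♙ · ♙ ♙ ♙ ♙ ♙
♖ ♘ ♗ ♕ ♔ ♗ · ♖


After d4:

♜ ♞ ♝ ♛ ♚ ♝ ♞ ♜
· ♟ · ♟ ♟ ♟ ♟ ♟
· · ♟ · · · · ·
♟ · · · · · · ·
· · ♙ ♙ · · · ·
· · · · · · · ♘
♙ ♙ · · ♙ ♙ ♙ ♙
♖ ♘ ♗ ♕ ♔ ♗ · ♖


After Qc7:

♜ ♞ ♝ · ♚ ♝ ♞ ♜
· ♟ ♛ ♟ ♟ ♟ ♟ ♟
· · ♟ · · · · ·
♟ · · · · · · ·
· · ♙ ♙ · · · ·
· · · · · · · ♘
♙ ♙ · · ♙ ♙ ♙ ♙
♖ ♘ ♗ ♕ ♔ ♗ · ♖


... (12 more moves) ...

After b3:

♜ ♞ ♝ · ♚ ♝ ♞ ♘
· · · ♟ ♟ ♟ ♟ ·
· · · · · · · ♛
♟ ♙ ♟ · · · · ♟
· · · ♙ · · · ·
· ♙ · · · · · ·
♙ · · ♘ ♙ ♙ ♙ ♙
· ♖ ♗ ♕ ♔ ♗ · ♖


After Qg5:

♜ ♞ ♝ · ♚ ♝ ♞ ♘
· · · ♟ ♟ ♟ ♟ ·
· · · · · · · ·
♟ ♙ ♟ · · · ♛ ♟
· · · ♙ · · · ·
· ♙ · · · · · ·
♙ · · ♘ ♙ ♙ ♙ ♙
· ♖ ♗ ♕ ♔ ♗ · ♖



  a b c d e f g h
  ─────────────────
8│♜ ♞ ♝ · ♚ ♝ ♞ ♘│8
7│· · · ♟ ♟ ♟ ♟ ·│7
6│· · · · · · · ·│6
5│♟ ♙ ♟ · · · ♛ ♟│5
4│· · · ♙ · · · ·│4
3│· ♙ · · · · · ·│3
2│♙ · · ♘ ♙ ♙ ♙ ♙│2
1│· ♖ ♗ ♕ ♔ ♗ · ♖│1
  ─────────────────
  a b c d e f g h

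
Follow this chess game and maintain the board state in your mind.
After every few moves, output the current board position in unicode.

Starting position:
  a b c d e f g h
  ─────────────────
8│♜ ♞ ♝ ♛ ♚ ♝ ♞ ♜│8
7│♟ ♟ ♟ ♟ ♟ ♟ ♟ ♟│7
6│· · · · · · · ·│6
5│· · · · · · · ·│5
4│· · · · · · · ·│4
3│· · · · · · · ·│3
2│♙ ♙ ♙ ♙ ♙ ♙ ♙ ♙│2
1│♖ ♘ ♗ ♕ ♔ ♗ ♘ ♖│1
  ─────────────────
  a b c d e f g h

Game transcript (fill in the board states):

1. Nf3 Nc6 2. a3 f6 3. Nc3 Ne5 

  a b c d e f g h
  ─────────────────
8│♜ · ♝ ♛ ♚ ♝ ♞ ♜│8
7│♟ ♟ ♟ ♟ ♟ · ♟ ♟│7
6│· · · · · ♟ · ·│6
5│· · · · ♞ · · ·│5
4│· · · · · · · ·│4
3│♙ · ♘ · · ♘ · ·│3
2│· ♙ ♙ ♙ ♙ ♙ ♙ ♙│2
1│♖ · ♗ ♕ ♔ ♗ · ♖│1
  ─────────────────
  a b c d e f g h

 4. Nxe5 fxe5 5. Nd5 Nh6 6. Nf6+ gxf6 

  a b c d e f g h
  ─────────────────
8│♜ · ♝ ♛ ♚ ♝ · ♜│8
7│♟ ♟ ♟ ♟ ♟ · · ♟│7
6│· · · · · ♟ · ♞│6
5│· · · · ♟ · · ·│5
4│· · · · · · · ·│4
3│♙ · · · · · · ·│3
2│· ♙ ♙ ♙ ♙ ♙ ♙ ♙│2
1│♖ · ♗ ♕ ♔ ♗ · ♖│1
  ─────────────────
  a b c d e f g h

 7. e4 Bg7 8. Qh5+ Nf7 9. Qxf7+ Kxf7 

  a b c d e f g h
  ─────────────────
8│♜ · ♝ ♛ · · · ♜│8
7│♟ ♟ ♟ ♟ ♟ ♚ ♝ ♟│7
6│· · · · · ♟ · ·│6
5│· · · · ♟ · · ·│5
4│· · · · ♙ · · ·│4
3│♙ · · · · · · ·│3
2│· ♙ ♙ ♙ · ♙ ♙ ♙│2
1│♖ · ♗ · ♔ ♗ · ♖│1
  ─────────────────
  a b c d e f g h

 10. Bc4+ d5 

  a b c d e f g h
  ─────────────────
8│♜ · ♝ ♛ · · · ♜│8
7│♟ ♟ ♟ · ♟ ♚ ♝ ♟│7
6│· · · · · ♟ · ·│6
5│· · · ♟ ♟ · · ·│5
4│· · ♗ · ♙ · · ·│4
3│♙ · · · · · · ·│3
2│· ♙ ♙ ♙ · ♙ ♙ ♙│2
1│♖ · ♗ · ♔ · · ♖│1
  ─────────────────
  a b c d e f g h
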